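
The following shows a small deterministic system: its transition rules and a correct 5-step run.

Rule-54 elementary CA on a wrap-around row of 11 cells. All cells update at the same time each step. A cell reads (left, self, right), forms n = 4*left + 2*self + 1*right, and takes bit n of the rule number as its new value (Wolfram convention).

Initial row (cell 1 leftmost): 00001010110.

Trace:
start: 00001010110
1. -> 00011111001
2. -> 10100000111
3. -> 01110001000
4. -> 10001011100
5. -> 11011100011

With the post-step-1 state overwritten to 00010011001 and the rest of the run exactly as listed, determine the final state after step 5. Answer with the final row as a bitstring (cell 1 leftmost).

state after step 1 := 00010011001
2. -> 10111100111
3. -> 01000011000
4. -> 11100100100
5. -> 00011111111

00011111111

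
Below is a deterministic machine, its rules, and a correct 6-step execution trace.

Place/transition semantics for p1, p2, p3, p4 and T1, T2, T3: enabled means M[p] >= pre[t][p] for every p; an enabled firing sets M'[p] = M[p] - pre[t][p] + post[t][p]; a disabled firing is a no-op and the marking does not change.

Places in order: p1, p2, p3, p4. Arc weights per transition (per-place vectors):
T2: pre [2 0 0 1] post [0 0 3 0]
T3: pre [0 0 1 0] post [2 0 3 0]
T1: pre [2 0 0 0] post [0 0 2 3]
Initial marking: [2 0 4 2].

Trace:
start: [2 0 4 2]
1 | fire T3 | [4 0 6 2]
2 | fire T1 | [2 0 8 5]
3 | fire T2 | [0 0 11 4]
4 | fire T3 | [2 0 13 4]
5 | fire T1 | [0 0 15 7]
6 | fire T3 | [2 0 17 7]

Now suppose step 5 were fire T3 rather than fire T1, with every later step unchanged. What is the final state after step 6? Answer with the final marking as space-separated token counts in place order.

6 0 17 4

(re-executing from step 5 with the substitution; state before step 5: [2 0 13 4])
5 | fire T3 | [4 0 15 4]
6 | fire T3 | [6 0 17 4]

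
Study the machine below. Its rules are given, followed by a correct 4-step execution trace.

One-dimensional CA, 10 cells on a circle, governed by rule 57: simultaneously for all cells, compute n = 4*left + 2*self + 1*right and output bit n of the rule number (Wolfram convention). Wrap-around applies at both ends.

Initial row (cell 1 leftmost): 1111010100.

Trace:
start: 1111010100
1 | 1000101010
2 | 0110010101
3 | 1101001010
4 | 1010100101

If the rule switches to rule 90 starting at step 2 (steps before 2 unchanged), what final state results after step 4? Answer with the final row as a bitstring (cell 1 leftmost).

(re-executing steps 2..4 under rule 90; state before step 2: 1000101010)
2 | 0101000000
3 | 1000100000
4 | 0101010001

0101010001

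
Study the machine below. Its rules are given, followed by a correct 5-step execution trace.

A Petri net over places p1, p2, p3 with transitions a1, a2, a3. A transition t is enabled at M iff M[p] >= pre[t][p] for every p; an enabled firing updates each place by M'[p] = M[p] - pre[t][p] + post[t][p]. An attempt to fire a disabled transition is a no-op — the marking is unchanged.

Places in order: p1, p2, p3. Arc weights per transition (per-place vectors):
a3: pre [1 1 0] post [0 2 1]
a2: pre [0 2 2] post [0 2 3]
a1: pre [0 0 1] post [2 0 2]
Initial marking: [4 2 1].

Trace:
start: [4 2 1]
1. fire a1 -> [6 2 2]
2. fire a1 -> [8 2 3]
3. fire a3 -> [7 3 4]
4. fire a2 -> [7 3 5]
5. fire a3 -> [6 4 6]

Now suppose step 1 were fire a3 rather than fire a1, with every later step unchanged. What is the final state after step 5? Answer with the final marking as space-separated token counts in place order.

(re-executing from step 1 with the substitution; state before step 1: [4 2 1])
1. fire a3 -> [3 3 2]
2. fire a1 -> [5 3 3]
3. fire a3 -> [4 4 4]
4. fire a2 -> [4 4 5]
5. fire a3 -> [3 5 6]

3 5 6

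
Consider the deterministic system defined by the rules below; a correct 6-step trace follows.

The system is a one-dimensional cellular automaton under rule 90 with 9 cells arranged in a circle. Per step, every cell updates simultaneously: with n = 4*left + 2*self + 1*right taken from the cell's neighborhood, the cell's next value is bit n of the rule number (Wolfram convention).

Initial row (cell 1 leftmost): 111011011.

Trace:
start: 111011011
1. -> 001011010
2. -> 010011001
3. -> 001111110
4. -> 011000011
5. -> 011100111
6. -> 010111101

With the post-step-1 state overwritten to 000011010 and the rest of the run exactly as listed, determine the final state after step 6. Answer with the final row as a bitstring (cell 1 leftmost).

010110010

state after step 1 := 000011010
2. -> 000111001
3. -> 101101110
4. -> 001101010
5. -> 011100001
6. -> 010110010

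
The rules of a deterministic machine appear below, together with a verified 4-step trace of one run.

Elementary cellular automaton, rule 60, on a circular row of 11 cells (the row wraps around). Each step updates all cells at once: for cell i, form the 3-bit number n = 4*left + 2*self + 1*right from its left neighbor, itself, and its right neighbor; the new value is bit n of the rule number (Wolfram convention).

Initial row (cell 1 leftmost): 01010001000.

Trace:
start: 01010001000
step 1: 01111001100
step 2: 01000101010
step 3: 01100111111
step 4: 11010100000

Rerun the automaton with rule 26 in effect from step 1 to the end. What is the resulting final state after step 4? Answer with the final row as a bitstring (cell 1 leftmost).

00010101101

(re-executing steps 1..4 under rule 26; state before step 1: 01010001000)
step 1: 10001010100
step 2: 01010000011
step 3: 00001000110
step 4: 00010101101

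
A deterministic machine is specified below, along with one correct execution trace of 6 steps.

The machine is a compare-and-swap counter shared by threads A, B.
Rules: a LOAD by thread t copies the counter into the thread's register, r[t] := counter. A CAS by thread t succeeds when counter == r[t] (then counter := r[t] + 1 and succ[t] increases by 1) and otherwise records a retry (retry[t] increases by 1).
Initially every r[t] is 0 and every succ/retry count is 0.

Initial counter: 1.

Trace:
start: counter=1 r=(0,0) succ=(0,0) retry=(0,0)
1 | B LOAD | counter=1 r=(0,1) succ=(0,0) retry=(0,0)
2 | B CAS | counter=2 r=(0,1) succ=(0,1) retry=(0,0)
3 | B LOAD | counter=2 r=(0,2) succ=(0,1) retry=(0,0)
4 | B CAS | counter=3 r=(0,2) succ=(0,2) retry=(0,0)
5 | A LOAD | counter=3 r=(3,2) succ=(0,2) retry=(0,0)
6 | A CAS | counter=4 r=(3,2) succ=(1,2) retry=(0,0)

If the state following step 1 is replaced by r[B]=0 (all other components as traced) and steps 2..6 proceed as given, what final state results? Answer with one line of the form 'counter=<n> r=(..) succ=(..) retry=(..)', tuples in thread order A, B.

counter=3 r=(2,1) succ=(1,1) retry=(0,1)

state after step 1 := counter=1 r=(0,0) succ=(0,0) retry=(0,0)
2 | B CAS | counter=1 r=(0,0) succ=(0,0) retry=(0,1)
3 | B LOAD | counter=1 r=(0,1) succ=(0,0) retry=(0,1)
4 | B CAS | counter=2 r=(0,1) succ=(0,1) retry=(0,1)
5 | A LOAD | counter=2 r=(2,1) succ=(0,1) retry=(0,1)
6 | A CAS | counter=3 r=(2,1) succ=(1,1) retry=(0,1)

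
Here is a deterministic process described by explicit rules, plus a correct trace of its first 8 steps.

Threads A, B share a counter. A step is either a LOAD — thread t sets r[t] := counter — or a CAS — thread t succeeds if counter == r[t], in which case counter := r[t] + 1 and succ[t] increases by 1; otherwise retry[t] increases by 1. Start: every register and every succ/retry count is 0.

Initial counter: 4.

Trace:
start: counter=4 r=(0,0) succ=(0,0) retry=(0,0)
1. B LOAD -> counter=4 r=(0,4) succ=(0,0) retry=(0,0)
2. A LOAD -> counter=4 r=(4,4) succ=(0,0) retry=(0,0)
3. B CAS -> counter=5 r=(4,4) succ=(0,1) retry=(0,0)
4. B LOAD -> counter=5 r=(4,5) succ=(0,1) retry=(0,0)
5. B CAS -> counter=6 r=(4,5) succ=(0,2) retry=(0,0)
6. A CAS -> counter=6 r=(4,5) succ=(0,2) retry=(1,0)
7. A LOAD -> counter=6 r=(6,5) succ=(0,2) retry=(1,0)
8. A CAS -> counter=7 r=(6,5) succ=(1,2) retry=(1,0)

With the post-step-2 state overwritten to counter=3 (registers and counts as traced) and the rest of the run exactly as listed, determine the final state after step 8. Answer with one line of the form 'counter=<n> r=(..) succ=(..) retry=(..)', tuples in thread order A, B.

state after step 2 := counter=3 r=(4,4) succ=(0,0) retry=(0,0)
3. B CAS -> counter=3 r=(4,4) succ=(0,0) retry=(0,1)
4. B LOAD -> counter=3 r=(4,3) succ=(0,0) retry=(0,1)
5. B CAS -> counter=4 r=(4,3) succ=(0,1) retry=(0,1)
6. A CAS -> counter=5 r=(4,3) succ=(1,1) retry=(0,1)
7. A LOAD -> counter=5 r=(5,3) succ=(1,1) retry=(0,1)
8. A CAS -> counter=6 r=(5,3) succ=(2,1) retry=(0,1)

counter=6 r=(5,3) succ=(2,1) retry=(0,1)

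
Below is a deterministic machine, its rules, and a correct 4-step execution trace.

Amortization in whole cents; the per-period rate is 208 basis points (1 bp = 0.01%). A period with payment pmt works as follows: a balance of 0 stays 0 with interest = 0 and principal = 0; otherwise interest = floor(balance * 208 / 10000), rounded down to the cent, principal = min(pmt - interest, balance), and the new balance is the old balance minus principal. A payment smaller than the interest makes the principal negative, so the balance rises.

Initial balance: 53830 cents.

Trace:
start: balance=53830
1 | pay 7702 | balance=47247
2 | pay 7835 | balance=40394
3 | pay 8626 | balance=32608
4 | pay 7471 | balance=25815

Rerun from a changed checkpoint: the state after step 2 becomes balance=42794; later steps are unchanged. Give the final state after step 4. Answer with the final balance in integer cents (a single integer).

state after step 2 := balance=42794
3 | pay 8626 | balance=35058
4 | pay 7471 | balance=28316

28316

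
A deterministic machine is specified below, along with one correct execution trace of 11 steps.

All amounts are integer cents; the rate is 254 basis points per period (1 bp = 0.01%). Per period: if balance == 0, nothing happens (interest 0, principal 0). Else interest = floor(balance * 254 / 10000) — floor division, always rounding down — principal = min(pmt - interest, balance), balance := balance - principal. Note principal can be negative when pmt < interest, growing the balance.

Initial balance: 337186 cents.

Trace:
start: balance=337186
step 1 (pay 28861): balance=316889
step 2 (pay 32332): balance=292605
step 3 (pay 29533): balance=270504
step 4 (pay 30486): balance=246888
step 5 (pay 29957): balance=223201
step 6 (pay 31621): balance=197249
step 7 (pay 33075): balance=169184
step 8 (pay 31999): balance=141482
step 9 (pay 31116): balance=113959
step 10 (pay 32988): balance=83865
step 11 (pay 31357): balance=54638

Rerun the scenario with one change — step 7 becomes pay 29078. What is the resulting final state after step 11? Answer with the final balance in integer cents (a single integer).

59056

(re-executing from step 7 with the substitution; state before step 7: balance=197249)
step 7 (pay 29078): balance=173181
step 8 (pay 31999): balance=145580
step 9 (pay 31116): balance=118161
step 10 (pay 32988): balance=88174
step 11 (pay 31357): balance=59056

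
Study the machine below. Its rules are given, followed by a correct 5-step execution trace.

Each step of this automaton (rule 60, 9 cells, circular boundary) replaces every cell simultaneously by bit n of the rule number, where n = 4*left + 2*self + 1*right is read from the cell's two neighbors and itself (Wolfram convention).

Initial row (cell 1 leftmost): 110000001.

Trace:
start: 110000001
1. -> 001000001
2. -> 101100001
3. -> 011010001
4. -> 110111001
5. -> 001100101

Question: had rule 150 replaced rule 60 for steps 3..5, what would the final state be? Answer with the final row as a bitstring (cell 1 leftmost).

101011110

(re-executing steps 3..5 under rule 150; state before step 3: 101100001)
3. -> 000010010
4. -> 000111111
5. -> 101011110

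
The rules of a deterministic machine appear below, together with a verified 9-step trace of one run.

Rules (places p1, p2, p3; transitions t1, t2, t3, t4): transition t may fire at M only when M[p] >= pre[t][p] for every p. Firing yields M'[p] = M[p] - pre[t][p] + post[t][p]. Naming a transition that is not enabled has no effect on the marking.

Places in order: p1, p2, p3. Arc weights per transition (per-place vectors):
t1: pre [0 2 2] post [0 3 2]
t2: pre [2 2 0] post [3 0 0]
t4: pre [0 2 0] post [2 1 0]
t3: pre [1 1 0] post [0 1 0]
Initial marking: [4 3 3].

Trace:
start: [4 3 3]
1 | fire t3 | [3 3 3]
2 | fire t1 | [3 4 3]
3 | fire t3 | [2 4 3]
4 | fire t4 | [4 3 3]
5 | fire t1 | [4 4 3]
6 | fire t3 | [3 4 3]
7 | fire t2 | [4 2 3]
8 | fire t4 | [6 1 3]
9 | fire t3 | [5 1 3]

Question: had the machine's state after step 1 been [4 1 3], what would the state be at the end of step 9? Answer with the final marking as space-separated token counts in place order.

state after step 1 := [4 1 3]
2 | fire t1 | [4 1 3]
3 | fire t3 | [3 1 3]
4 | fire t4 | [3 1 3]
5 | fire t1 | [3 1 3]
6 | fire t3 | [2 1 3]
7 | fire t2 | [2 1 3]
8 | fire t4 | [2 1 3]
9 | fire t3 | [1 1 3]

1 1 3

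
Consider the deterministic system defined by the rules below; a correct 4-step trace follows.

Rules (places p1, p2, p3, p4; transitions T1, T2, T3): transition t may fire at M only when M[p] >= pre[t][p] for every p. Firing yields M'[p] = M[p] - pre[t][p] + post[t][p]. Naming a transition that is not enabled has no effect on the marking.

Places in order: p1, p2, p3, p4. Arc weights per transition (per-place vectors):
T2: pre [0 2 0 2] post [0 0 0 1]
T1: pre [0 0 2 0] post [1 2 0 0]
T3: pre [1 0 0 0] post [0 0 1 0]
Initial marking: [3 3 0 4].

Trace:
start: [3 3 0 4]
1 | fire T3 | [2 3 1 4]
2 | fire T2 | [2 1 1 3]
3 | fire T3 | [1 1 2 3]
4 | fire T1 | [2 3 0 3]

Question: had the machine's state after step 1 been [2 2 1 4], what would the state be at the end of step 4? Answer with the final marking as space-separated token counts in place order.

state after step 1 := [2 2 1 4]
2 | fire T2 | [2 0 1 3]
3 | fire T3 | [1 0 2 3]
4 | fire T1 | [2 2 0 3]

2 2 0 3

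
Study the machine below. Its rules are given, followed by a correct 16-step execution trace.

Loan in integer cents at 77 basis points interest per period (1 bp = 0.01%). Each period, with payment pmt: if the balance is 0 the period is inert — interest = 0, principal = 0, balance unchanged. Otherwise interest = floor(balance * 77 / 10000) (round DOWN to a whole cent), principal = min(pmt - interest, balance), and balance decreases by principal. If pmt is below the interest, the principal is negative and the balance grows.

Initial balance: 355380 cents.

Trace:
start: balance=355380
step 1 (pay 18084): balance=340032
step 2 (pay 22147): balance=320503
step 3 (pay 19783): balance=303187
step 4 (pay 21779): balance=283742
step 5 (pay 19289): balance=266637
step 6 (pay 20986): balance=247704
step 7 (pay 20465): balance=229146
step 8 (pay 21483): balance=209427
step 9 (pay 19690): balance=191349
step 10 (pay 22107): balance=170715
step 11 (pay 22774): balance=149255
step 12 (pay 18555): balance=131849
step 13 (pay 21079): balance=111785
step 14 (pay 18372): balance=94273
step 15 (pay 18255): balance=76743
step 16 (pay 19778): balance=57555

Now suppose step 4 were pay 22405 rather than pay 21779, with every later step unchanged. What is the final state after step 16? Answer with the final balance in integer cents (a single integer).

(re-executing from step 4 with the substitution; state before step 4: balance=303187)
step 4 (pay 22405): balance=283116
step 5 (pay 19289): balance=266006
step 6 (pay 20986): balance=247068
step 7 (pay 20465): balance=228505
step 8 (pay 21483): balance=208781
step 9 (pay 19690): balance=190698
step 10 (pay 22107): balance=170059
step 11 (pay 22774): balance=148594
step 12 (pay 18555): balance=131183
step 13 (pay 21079): balance=111114
step 14 (pay 18372): balance=93597
step 15 (pay 18255): balance=76062
step 16 (pay 19778): balance=56869

56869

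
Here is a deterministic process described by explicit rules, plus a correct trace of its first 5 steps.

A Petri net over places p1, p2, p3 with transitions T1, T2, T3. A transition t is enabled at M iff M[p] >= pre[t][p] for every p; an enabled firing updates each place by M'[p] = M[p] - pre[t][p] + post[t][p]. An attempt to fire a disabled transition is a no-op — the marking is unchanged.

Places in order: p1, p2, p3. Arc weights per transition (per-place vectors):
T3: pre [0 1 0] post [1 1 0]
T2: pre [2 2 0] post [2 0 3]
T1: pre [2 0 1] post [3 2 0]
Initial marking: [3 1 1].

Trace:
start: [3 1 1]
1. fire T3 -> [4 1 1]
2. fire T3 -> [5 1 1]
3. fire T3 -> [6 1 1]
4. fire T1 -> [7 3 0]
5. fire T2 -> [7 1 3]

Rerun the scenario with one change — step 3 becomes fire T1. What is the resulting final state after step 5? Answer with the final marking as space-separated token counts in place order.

(re-executing from step 3 with the substitution; state before step 3: [5 1 1])
3. fire T1 -> [6 3 0]
4. fire T1 -> [6 3 0]
5. fire T2 -> [6 1 3]

6 1 3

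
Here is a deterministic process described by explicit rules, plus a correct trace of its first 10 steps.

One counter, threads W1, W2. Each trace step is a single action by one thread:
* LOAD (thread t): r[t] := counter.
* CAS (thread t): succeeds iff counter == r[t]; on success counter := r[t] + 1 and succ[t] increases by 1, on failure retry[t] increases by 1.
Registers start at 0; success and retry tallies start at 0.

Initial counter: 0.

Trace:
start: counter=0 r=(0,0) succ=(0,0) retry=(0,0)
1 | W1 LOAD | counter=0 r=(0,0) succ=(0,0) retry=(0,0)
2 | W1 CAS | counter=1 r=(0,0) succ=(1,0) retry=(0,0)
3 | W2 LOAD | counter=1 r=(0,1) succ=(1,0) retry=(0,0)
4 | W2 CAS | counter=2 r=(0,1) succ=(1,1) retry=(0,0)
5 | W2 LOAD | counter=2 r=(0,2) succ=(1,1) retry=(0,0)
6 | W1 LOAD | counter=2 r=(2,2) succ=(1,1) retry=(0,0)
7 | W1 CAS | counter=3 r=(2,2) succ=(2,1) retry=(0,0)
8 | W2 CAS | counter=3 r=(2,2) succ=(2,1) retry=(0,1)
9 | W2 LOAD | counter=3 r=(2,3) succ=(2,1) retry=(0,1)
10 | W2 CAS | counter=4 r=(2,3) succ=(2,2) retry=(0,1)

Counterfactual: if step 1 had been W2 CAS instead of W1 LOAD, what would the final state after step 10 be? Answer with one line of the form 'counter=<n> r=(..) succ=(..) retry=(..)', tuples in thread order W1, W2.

(re-executing from step 1 with the substitution; state before step 1: counter=0 r=(0,0) succ=(0,0) retry=(0,0))
1 | W2 CAS | counter=1 r=(0,0) succ=(0,1) retry=(0,0)
2 | W1 CAS | counter=1 r=(0,0) succ=(0,1) retry=(1,0)
3 | W2 LOAD | counter=1 r=(0,1) succ=(0,1) retry=(1,0)
4 | W2 CAS | counter=2 r=(0,1) succ=(0,2) retry=(1,0)
5 | W2 LOAD | counter=2 r=(0,2) succ=(0,2) retry=(1,0)
6 | W1 LOAD | counter=2 r=(2,2) succ=(0,2) retry=(1,0)
7 | W1 CAS | counter=3 r=(2,2) succ=(1,2) retry=(1,0)
8 | W2 CAS | counter=3 r=(2,2) succ=(1,2) retry=(1,1)
9 | W2 LOAD | counter=3 r=(2,3) succ=(1,2) retry=(1,1)
10 | W2 CAS | counter=4 r=(2,3) succ=(1,3) retry=(1,1)

counter=4 r=(2,3) succ=(1,3) retry=(1,1)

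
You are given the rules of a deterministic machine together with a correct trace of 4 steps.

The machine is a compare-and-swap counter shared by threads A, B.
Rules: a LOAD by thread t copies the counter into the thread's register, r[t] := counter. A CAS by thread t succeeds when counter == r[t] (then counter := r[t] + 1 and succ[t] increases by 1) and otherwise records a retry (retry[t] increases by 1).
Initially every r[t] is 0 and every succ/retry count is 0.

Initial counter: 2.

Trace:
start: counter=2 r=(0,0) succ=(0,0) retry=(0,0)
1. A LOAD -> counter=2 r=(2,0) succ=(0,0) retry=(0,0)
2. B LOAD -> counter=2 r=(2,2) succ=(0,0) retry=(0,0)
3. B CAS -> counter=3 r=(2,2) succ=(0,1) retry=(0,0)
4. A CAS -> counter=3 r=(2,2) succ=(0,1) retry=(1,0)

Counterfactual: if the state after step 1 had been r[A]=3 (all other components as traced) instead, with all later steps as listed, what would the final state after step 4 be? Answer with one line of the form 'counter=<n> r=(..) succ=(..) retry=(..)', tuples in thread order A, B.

counter=4 r=(3,2) succ=(1,1) retry=(0,0)

state after step 1 := counter=2 r=(3,0) succ=(0,0) retry=(0,0)
2. B LOAD -> counter=2 r=(3,2) succ=(0,0) retry=(0,0)
3. B CAS -> counter=3 r=(3,2) succ=(0,1) retry=(0,0)
4. A CAS -> counter=4 r=(3,2) succ=(1,1) retry=(0,0)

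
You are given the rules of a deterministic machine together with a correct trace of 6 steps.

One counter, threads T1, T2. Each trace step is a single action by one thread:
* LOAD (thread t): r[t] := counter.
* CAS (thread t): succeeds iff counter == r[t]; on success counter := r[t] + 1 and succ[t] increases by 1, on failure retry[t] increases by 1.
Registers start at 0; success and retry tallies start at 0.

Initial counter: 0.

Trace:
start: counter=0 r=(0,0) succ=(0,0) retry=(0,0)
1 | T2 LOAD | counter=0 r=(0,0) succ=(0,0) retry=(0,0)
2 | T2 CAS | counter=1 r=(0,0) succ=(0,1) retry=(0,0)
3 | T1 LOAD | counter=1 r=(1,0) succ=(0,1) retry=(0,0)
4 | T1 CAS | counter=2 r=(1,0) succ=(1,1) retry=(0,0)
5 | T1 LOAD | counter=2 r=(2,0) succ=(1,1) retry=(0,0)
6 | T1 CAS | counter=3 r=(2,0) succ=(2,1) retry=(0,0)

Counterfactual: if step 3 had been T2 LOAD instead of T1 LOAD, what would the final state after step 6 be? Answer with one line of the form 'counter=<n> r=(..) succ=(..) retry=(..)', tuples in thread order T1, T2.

(re-executing from step 3 with the substitution; state before step 3: counter=1 r=(0,0) succ=(0,1) retry=(0,0))
3 | T2 LOAD | counter=1 r=(0,1) succ=(0,1) retry=(0,0)
4 | T1 CAS | counter=1 r=(0,1) succ=(0,1) retry=(1,0)
5 | T1 LOAD | counter=1 r=(1,1) succ=(0,1) retry=(1,0)
6 | T1 CAS | counter=2 r=(1,1) succ=(1,1) retry=(1,0)

counter=2 r=(1,1) succ=(1,1) retry=(1,0)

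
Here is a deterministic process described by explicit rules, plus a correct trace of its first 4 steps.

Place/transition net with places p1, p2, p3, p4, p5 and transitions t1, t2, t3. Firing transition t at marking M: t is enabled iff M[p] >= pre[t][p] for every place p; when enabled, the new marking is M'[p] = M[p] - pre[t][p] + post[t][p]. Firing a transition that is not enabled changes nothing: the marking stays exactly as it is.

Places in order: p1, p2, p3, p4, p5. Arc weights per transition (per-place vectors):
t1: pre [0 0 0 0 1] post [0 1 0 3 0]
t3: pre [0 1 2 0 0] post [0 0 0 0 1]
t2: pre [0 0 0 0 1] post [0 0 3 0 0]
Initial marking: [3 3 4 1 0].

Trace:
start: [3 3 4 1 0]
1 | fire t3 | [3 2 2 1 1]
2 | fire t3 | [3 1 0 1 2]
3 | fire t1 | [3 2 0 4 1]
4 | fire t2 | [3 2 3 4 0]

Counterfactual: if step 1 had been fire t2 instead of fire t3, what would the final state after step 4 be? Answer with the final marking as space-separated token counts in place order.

3 3 2 4 0

(re-executing from step 1 with the substitution; state before step 1: [3 3 4 1 0])
1 | fire t2 | [3 3 4 1 0]
2 | fire t3 | [3 2 2 1 1]
3 | fire t1 | [3 3 2 4 0]
4 | fire t2 | [3 3 2 4 0]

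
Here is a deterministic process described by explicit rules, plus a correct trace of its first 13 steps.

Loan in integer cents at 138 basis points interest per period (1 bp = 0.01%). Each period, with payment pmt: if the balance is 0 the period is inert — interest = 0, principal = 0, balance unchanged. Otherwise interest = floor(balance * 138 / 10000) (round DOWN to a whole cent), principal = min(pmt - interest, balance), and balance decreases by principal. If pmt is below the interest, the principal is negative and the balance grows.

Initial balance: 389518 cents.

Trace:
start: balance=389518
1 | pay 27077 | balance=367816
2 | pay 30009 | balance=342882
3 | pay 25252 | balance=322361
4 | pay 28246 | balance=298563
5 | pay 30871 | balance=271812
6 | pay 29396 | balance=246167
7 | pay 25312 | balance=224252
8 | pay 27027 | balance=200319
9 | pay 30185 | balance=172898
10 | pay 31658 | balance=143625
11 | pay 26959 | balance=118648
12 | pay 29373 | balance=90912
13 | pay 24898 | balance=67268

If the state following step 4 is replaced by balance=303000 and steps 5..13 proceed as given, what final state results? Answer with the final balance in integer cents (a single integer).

state after step 4 := balance=303000
5 | pay 30871 | balance=276310
6 | pay 29396 | balance=250727
7 | pay 25312 | balance=228875
8 | pay 27027 | balance=205006
9 | pay 30185 | balance=177650
10 | pay 31658 | balance=148443
11 | pay 26959 | balance=123532
12 | pay 29373 | balance=95863
13 | pay 24898 | balance=72287

72287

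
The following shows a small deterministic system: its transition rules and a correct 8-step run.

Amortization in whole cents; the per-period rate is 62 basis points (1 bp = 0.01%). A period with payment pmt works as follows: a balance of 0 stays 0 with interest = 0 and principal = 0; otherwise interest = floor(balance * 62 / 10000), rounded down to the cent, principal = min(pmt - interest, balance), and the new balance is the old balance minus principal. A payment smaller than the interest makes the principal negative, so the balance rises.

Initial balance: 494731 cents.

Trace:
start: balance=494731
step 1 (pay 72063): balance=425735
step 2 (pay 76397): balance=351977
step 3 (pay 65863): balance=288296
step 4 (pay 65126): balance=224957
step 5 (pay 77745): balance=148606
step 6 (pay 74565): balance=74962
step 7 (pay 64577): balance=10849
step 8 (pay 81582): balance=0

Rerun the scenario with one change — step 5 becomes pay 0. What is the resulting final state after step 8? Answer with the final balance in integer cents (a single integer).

(re-executing from step 5 with the substitution; state before step 5: balance=224957)
step 5 (pay 0): balance=226351
step 6 (pay 74565): balance=153189
step 7 (pay 64577): balance=89561
step 8 (pay 81582): balance=8534

8534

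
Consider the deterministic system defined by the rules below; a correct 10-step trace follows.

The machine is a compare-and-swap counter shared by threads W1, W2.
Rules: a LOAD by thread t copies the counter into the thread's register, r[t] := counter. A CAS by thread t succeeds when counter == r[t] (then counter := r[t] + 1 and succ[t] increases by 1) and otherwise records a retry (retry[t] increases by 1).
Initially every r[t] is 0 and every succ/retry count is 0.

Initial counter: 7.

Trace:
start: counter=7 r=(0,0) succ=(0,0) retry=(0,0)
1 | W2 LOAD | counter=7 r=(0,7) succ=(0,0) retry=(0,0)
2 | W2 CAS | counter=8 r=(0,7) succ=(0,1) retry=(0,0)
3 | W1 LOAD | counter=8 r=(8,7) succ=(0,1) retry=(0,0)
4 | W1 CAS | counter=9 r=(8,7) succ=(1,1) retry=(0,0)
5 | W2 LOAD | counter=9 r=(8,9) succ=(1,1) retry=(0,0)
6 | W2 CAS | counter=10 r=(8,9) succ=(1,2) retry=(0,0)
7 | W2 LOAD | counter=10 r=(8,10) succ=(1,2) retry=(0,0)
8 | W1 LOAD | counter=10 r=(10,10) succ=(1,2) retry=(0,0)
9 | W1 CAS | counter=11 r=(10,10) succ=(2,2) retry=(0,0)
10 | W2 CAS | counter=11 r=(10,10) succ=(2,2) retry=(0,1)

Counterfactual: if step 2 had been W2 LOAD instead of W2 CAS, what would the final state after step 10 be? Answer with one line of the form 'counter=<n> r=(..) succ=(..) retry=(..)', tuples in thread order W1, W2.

(re-executing from step 2 with the substitution; state before step 2: counter=7 r=(0,7) succ=(0,0) retry=(0,0))
2 | W2 LOAD | counter=7 r=(0,7) succ=(0,0) retry=(0,0)
3 | W1 LOAD | counter=7 r=(7,7) succ=(0,0) retry=(0,0)
4 | W1 CAS | counter=8 r=(7,7) succ=(1,0) retry=(0,0)
5 | W2 LOAD | counter=8 r=(7,8) succ=(1,0) retry=(0,0)
6 | W2 CAS | counter=9 r=(7,8) succ=(1,1) retry=(0,0)
7 | W2 LOAD | counter=9 r=(7,9) succ=(1,1) retry=(0,0)
8 | W1 LOAD | counter=9 r=(9,9) succ=(1,1) retry=(0,0)
9 | W1 CAS | counter=10 r=(9,9) succ=(2,1) retry=(0,0)
10 | W2 CAS | counter=10 r=(9,9) succ=(2,1) retry=(0,1)

counter=10 r=(9,9) succ=(2,1) retry=(0,1)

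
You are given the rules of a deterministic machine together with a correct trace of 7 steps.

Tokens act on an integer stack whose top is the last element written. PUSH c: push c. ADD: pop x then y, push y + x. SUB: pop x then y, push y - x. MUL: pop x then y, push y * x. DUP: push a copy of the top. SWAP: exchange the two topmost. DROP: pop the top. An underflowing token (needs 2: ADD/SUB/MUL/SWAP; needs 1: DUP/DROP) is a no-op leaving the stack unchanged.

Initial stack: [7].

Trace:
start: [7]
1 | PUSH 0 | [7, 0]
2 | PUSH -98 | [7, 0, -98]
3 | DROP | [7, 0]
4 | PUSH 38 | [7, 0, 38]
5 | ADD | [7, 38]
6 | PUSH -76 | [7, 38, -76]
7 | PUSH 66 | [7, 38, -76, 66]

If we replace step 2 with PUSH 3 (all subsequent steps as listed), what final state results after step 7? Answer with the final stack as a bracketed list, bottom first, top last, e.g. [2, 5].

(re-executing from step 2 with the substitution; state before step 2: [7, 0])
2 | PUSH 3 | [7, 0, 3]
3 | DROP | [7, 0]
4 | PUSH 38 | [7, 0, 38]
5 | ADD | [7, 38]
6 | PUSH -76 | [7, 38, -76]
7 | PUSH 66 | [7, 38, -76, 66]

[7, 38, -76, 66]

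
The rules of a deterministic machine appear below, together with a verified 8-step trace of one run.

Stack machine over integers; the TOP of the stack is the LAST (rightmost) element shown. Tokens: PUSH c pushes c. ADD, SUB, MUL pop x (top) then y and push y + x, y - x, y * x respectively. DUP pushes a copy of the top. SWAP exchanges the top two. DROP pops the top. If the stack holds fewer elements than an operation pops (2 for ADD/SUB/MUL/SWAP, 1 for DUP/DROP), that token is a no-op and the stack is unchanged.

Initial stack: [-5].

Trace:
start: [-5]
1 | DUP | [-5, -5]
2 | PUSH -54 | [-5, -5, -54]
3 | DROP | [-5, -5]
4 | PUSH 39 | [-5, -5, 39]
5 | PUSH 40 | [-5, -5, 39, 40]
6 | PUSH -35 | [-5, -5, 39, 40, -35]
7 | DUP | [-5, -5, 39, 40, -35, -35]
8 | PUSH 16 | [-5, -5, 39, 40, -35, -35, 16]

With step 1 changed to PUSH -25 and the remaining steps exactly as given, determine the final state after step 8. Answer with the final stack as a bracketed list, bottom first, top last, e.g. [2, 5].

(re-executing from step 1 with the substitution; state before step 1: [-5])
1 | PUSH -25 | [-5, -25]
2 | PUSH -54 | [-5, -25, -54]
3 | DROP | [-5, -25]
4 | PUSH 39 | [-5, -25, 39]
5 | PUSH 40 | [-5, -25, 39, 40]
6 | PUSH -35 | [-5, -25, 39, 40, -35]
7 | DUP | [-5, -25, 39, 40, -35, -35]
8 | PUSH 16 | [-5, -25, 39, 40, -35, -35, 16]

[-5, -25, 39, 40, -35, -35, 16]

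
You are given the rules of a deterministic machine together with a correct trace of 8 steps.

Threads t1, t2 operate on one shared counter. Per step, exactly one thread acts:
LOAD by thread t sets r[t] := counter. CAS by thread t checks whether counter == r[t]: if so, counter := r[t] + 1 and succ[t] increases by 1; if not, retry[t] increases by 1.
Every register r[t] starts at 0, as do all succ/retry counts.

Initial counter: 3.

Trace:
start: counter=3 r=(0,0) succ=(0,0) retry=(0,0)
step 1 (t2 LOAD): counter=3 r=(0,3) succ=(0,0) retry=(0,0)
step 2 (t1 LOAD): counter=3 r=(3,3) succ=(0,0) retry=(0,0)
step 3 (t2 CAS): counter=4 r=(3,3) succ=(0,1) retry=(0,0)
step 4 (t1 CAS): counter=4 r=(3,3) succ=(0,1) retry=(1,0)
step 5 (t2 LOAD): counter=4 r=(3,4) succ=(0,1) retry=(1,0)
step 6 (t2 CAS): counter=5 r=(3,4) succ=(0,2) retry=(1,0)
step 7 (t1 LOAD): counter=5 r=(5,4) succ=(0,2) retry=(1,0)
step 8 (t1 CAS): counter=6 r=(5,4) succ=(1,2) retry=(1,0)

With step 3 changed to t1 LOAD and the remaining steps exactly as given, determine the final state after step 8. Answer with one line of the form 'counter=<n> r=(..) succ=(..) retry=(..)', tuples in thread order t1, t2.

(re-executing from step 3 with the substitution; state before step 3: counter=3 r=(3,3) succ=(0,0) retry=(0,0))
step 3 (t1 LOAD): counter=3 r=(3,3) succ=(0,0) retry=(0,0)
step 4 (t1 CAS): counter=4 r=(3,3) succ=(1,0) retry=(0,0)
step 5 (t2 LOAD): counter=4 r=(3,4) succ=(1,0) retry=(0,0)
step 6 (t2 CAS): counter=5 r=(3,4) succ=(1,1) retry=(0,0)
step 7 (t1 LOAD): counter=5 r=(5,4) succ=(1,1) retry=(0,0)
step 8 (t1 CAS): counter=6 r=(5,4) succ=(2,1) retry=(0,0)

counter=6 r=(5,4) succ=(2,1) retry=(0,0)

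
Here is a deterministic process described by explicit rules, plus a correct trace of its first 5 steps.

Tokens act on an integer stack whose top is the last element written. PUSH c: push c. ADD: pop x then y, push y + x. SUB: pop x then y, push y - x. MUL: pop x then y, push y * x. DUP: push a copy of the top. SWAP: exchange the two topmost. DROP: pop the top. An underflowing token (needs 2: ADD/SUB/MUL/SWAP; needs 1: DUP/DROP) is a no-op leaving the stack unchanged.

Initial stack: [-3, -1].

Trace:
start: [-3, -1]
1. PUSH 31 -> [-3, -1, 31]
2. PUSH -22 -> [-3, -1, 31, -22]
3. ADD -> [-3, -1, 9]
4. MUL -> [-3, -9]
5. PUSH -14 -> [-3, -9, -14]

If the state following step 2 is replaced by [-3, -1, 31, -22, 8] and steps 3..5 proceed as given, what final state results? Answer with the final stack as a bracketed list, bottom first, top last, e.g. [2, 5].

state after step 2 := [-3, -1, 31, -22, 8]
3. ADD -> [-3, -1, 31, -14]
4. MUL -> [-3, -1, -434]
5. PUSH -14 -> [-3, -1, -434, -14]

[-3, -1, -434, -14]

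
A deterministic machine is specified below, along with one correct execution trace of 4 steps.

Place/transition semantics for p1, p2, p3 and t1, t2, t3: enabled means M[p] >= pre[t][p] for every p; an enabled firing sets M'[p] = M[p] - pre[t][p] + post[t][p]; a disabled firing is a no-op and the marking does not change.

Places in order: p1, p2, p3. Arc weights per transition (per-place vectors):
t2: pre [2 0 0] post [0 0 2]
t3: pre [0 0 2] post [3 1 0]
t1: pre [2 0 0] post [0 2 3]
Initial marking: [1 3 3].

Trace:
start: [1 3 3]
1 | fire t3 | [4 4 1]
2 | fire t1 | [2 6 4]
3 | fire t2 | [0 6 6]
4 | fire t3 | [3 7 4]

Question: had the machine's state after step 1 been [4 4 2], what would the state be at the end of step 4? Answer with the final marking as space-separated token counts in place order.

3 7 5

state after step 1 := [4 4 2]
2 | fire t1 | [2 6 5]
3 | fire t2 | [0 6 7]
4 | fire t3 | [3 7 5]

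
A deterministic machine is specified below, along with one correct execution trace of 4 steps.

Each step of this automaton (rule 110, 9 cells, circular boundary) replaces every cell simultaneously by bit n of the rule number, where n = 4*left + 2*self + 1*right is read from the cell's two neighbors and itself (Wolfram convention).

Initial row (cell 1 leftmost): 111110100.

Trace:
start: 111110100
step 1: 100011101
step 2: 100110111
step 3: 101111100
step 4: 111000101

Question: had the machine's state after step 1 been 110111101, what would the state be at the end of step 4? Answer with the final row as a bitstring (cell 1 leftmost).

state after step 1 := 110111101
step 2: 011100111
step 3: 110101101
step 4: 011111111

011111111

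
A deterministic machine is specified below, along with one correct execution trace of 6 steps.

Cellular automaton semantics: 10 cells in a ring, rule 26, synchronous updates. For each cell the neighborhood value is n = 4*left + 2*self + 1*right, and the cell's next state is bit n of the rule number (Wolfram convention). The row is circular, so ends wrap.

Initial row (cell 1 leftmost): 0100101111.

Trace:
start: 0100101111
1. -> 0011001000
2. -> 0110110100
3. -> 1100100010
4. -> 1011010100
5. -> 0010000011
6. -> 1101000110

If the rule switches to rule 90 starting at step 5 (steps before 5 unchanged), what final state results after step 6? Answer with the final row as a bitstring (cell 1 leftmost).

1111100111

(re-executing steps 5..6 under rule 90; state before step 5: 1011010100)
5. -> 0011000011
6. -> 1111100111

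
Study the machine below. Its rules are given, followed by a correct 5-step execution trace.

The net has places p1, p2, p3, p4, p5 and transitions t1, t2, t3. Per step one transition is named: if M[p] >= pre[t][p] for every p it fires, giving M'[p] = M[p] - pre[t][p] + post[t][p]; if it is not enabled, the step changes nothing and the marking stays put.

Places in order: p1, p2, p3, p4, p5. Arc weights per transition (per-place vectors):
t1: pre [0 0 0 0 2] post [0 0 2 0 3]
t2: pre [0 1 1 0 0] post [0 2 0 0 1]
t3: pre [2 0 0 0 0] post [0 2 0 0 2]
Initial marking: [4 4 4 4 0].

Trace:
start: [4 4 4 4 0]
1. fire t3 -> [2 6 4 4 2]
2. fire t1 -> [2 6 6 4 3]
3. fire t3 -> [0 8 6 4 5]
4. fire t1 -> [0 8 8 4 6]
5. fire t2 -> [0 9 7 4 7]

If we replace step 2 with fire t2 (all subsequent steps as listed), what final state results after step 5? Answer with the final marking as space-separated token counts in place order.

(re-executing from step 2 with the substitution; state before step 2: [2 6 4 4 2])
2. fire t2 -> [2 7 3 4 3]
3. fire t3 -> [0 9 3 4 5]
4. fire t1 -> [0 9 5 4 6]
5. fire t2 -> [0 10 4 4 7]

0 10 4 4 7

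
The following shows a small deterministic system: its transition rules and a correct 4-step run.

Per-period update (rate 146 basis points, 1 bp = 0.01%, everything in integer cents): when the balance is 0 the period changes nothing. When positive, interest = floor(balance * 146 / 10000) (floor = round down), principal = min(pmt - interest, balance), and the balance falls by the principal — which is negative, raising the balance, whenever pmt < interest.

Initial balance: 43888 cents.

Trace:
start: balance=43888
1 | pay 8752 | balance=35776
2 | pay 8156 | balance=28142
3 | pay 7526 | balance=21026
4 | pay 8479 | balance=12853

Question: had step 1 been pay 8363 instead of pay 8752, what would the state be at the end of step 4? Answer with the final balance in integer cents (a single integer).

(re-executing from step 1 with the substitution; state before step 1: balance=43888)
1 | pay 8363 | balance=36165
2 | pay 8156 | balance=28537
3 | pay 7526 | balance=21427
4 | pay 8479 | balance=13260

13260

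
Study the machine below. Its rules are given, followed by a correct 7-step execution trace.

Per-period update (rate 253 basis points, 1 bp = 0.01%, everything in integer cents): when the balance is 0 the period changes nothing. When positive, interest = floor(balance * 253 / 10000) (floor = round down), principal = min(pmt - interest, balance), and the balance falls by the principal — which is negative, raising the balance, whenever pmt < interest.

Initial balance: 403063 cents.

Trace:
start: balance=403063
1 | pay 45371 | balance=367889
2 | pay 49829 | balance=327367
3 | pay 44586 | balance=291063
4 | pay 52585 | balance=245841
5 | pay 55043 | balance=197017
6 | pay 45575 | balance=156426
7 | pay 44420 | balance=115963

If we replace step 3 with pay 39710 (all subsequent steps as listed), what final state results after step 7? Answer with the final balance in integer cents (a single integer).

121353

(re-executing from step 3 with the substitution; state before step 3: balance=327367)
3 | pay 39710 | balance=295939
4 | pay 52585 | balance=250841
5 | pay 55043 | balance=202144
6 | pay 45575 | balance=161683
7 | pay 44420 | balance=121353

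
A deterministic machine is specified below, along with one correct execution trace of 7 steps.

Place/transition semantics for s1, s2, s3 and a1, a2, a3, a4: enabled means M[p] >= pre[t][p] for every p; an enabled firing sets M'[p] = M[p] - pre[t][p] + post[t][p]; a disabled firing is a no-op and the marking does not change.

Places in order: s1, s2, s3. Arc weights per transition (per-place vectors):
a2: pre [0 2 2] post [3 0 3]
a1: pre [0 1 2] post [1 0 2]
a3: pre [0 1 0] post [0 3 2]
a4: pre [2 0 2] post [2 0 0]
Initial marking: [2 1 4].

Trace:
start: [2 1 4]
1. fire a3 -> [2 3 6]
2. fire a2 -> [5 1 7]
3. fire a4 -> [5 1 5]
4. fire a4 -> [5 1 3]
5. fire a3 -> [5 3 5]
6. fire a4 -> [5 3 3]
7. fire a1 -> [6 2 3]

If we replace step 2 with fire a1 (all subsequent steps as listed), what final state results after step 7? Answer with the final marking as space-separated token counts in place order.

4 3 2

(re-executing from step 2 with the substitution; state before step 2: [2 3 6])
2. fire a1 -> [3 2 6]
3. fire a4 -> [3 2 4]
4. fire a4 -> [3 2 2]
5. fire a3 -> [3 4 4]
6. fire a4 -> [3 4 2]
7. fire a1 -> [4 3 2]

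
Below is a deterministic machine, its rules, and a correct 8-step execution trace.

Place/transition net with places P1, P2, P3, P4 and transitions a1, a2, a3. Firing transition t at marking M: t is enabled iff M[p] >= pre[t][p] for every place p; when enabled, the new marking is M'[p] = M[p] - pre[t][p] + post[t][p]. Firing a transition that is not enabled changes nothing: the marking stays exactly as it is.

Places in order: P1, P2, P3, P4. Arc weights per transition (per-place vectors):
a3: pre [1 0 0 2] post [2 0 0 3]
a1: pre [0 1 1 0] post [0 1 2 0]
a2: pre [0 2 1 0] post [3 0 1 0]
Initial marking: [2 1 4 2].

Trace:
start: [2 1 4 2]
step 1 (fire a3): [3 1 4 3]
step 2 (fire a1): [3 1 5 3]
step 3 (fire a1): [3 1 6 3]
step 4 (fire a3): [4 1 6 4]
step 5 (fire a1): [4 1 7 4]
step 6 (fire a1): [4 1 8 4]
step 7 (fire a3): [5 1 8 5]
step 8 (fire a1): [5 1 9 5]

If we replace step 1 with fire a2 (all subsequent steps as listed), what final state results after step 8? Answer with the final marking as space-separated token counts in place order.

4 1 9 4

(re-executing from step 1 with the substitution; state before step 1: [2 1 4 2])
step 1 (fire a2): [2 1 4 2]
step 2 (fire a1): [2 1 5 2]
step 3 (fire a1): [2 1 6 2]
step 4 (fire a3): [3 1 6 3]
step 5 (fire a1): [3 1 7 3]
step 6 (fire a1): [3 1 8 3]
step 7 (fire a3): [4 1 8 4]
step 8 (fire a1): [4 1 9 4]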